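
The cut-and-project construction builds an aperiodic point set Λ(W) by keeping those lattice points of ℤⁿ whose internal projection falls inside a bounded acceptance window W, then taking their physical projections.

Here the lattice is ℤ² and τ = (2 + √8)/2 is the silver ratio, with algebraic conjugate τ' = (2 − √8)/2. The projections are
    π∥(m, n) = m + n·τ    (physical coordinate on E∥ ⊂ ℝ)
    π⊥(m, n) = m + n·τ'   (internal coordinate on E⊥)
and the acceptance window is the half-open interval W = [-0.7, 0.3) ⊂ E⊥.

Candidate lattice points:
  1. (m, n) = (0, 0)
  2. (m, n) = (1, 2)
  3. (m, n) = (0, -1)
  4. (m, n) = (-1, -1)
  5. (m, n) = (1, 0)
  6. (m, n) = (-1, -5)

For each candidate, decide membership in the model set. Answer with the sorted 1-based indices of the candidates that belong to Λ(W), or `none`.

1, 2, 4

τ' = (2−√8)/2 ≈ -0.4142.
#1 (0,0): internal coord 0 + (0)·τ' = +0.0000; +0.0000 ∈ [-0.7, 0.3) → IN Λ
#2 (1,2): internal coord 1 + (2)·τ' = +0.1716; +0.1716 ∈ [-0.7, 0.3) → IN Λ
#3 (0,-1): internal coord 0 + (-1)·τ' = +0.4142; +0.4142 ∉ [-0.7, 0.3) → out
#4 (-1,-1): internal coord -1 + (-1)·τ' = -0.5858; -0.5858 ∈ [-0.7, 0.3) → IN Λ
#5 (1,0): internal coord 1 + (0)·τ' = +1.0000; +1.0000 ∉ [-0.7, 0.3) → out
#6 (-1,-5): internal coord -1 + (-5)·τ' = +1.0711; +1.0711 ∉ [-0.7, 0.3) → out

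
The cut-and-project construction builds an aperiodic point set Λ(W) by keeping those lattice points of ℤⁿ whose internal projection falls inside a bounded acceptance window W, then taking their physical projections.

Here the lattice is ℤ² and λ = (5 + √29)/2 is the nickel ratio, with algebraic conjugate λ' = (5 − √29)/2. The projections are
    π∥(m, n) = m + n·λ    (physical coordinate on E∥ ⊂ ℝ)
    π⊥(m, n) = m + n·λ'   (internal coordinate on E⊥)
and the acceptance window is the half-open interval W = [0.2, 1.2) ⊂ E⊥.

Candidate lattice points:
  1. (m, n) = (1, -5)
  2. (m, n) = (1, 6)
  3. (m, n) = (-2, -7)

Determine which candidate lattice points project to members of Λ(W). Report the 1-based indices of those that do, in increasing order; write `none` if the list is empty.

λ' = (5−√29)/2 ≈ -0.192582.
[1] lift (1,-5): star map gives 1.962912; window check 0.2 ≤ 1.962912 < 1.2 is false → out
[2] lift (1,6): star map gives -0.155494; window check 0.2 ≤ -0.155494 < 1.2 is false → out
[3] lift (-2,-7): star map gives -0.651923; window check 0.2 ≤ -0.651923 < 1.2 is false → out

none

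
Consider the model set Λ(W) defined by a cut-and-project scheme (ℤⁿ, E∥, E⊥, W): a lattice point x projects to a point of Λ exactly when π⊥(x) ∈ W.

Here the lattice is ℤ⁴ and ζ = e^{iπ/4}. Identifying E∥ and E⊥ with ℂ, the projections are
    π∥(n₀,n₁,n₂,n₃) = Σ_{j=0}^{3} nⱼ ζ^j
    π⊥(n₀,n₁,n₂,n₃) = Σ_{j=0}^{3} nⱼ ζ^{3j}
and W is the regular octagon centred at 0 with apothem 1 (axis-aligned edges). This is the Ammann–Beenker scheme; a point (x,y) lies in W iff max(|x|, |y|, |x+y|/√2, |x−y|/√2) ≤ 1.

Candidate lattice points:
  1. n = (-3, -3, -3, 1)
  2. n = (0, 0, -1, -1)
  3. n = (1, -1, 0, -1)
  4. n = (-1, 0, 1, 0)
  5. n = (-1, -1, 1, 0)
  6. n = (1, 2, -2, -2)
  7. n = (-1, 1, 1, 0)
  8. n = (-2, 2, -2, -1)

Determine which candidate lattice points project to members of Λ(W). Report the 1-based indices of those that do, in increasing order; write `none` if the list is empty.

Internal map: ζ^{3j} for j=0..3 gives (1,0), (−√2/2,√2/2), (0,−1), (√2/2,√2/2).
#1 (-3, -3, -3, 1): internal (-0.171573, 1.585786); octagon support 1.585786 vs apothem 1 → ∉ W
#2 (0, 0, -1, -1): internal (-0.707107, 0.292893); octagon support 0.707107 vs apothem 1 → ∈ W
#3 (1, -1, 0, -1): internal (1.000000, -1.414214); octagon support 1.707107 vs apothem 1 → ∉ W
#4 (-1, 0, 1, 0): internal (-1.000000, -1.000000); octagon support 1.414214 vs apothem 1 → ∉ W
#5 (-1, -1, 1, 0): internal (-0.292893, -1.707107); octagon support 1.707107 vs apothem 1 → ∉ W
#6 (1, 2, -2, -2): internal (-1.828427, 2.000000); octagon support 2.707107 vs apothem 1 → ∉ W
#7 (-1, 1, 1, 0): internal (-1.707107, -0.292893); octagon support 1.707107 vs apothem 1 → ∉ W
#8 (-2, 2, -2, -1): internal (-4.121320, 2.707107); octagon support 4.828427 vs apothem 1 → ∉ W

2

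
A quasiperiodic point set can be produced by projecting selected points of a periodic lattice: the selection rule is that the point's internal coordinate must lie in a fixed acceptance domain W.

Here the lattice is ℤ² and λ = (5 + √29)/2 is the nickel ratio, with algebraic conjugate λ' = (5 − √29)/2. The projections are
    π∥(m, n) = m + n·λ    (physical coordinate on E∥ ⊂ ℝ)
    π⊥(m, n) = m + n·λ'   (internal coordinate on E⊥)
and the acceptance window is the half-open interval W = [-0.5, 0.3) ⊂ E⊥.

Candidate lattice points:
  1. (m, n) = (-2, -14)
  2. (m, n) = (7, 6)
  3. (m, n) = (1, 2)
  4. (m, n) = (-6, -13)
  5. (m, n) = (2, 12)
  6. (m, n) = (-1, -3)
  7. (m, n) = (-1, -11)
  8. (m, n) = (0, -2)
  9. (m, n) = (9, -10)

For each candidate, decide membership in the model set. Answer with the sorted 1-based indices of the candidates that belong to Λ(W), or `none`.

Numerically λ ≈ 5.1926 and λ' = −1/λ ≈ -0.1926.
candidate 1: (m,n)=(-2,-14) → π∥ = -2-14·λ ≈ -74.6962, π⊥ = -2-14·λ' ≈ 0.6962 ∉ [-0.5, 0.3) ⇒ out
candidate 2: (m,n)=(7,6) → π∥ = 7+6·λ ≈ 38.1555, π⊥ = 7+6·λ' ≈ 5.8445 ∉ [-0.5, 0.3) ⇒ out
candidate 3: (m,n)=(1,2) → π∥ = 1+2·λ ≈ 11.3852, π⊥ = 1+2·λ' ≈ 0.6148 ∉ [-0.5, 0.3) ⇒ out
candidate 4: (m,n)=(-6,-13) → π∥ = -6-13·λ ≈ -73.5036, π⊥ = -6-13·λ' ≈ -3.4964 ∉ [-0.5, 0.3) ⇒ out
candidate 5: (m,n)=(2,12) → π∥ = 2+12·λ ≈ 64.3110, π⊥ = 2+12·λ' ≈ -0.3110 ∈ [-0.5, 0.3) ⇒ IN Λ
candidate 6: (m,n)=(-1,-3) → π∥ = -1-3·λ ≈ -16.5777, π⊥ = -1-3·λ' ≈ -0.4223 ∈ [-0.5, 0.3) ⇒ IN Λ
candidate 7: (m,n)=(-1,-11) → π∥ = -1-11·λ ≈ -58.1184, π⊥ = -1-11·λ' ≈ 1.1184 ∉ [-0.5, 0.3) ⇒ out
candidate 8: (m,n)=(0,-2) → π∥ = 0-2·λ ≈ -10.3852, π⊥ = 0-2·λ' ≈ 0.3852 ∉ [-0.5, 0.3) ⇒ out
candidate 9: (m,n)=(9,-10) → π∥ = 9-10·λ ≈ -42.9258, π⊥ = 9-10·λ' ≈ 10.9258 ∉ [-0.5, 0.3) ⇒ out

5, 6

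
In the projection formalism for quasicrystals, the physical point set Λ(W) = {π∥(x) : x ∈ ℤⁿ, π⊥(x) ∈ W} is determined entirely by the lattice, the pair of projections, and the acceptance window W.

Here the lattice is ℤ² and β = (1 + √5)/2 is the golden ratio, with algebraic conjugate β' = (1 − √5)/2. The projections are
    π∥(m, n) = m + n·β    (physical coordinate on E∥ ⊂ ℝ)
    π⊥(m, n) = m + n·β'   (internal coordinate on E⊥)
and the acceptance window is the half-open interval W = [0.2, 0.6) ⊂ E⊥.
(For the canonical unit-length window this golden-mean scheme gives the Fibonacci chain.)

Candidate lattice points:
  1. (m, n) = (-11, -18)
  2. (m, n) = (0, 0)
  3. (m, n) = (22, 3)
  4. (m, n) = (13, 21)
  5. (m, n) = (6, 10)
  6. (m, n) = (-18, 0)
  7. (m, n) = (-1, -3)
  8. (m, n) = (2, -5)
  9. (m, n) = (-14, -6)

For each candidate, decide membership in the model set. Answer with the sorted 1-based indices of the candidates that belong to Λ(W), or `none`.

Numerically β ≈ 1.61803 and β' = −1/β ≈ -0.61803.
[1] lift (-11,-18): star map gives 0.12461; window check 0.2 ≤ 0.12461 < 0.6 is false → out
[2] lift (0,0): star map gives 0.00000; window check 0.2 ≤ 0.00000 < 0.6 is false → out
[3] lift (22,3): star map gives 20.14590; window check 0.2 ≤ 20.14590 < 0.6 is false → out
[4] lift (13,21): star map gives 0.02129; window check 0.2 ≤ 0.02129 < 0.6 is false → out
[5] lift (6,10): star map gives -0.18034; window check 0.2 ≤ -0.18034 < 0.6 is false → out
[6] lift (-18,0): star map gives -18.00000; window check 0.2 ≤ -18.00000 < 0.6 is false → out
[7] lift (-1,-3): star map gives 0.85410; window check 0.2 ≤ 0.85410 < 0.6 is false → out
[8] lift (2,-5): star map gives 5.09017; window check 0.2 ≤ 5.09017 < 0.6 is false → out
[9] lift (-14,-6): star map gives -10.29180; window check 0.2 ≤ -10.29180 < 0.6 is false → out

none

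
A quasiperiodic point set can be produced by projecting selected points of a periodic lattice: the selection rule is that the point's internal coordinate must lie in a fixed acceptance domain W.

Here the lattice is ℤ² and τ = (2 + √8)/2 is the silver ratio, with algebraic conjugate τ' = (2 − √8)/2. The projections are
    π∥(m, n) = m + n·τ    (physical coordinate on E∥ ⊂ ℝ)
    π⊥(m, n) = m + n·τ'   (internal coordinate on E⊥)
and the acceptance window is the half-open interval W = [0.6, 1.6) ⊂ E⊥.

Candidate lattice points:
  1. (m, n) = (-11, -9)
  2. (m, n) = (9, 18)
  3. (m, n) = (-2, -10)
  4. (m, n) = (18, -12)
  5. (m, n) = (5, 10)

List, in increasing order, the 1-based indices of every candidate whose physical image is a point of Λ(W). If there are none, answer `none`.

2, 5

Numerically τ ≈ 2.4142 and τ' = −1/τ ≈ -0.4142.
[1] lift (-11,-9): star map gives -7.2721; window check 0.6 ≤ -7.2721 < 1.6 is false → out
[2] lift (9,18): star map gives 1.5442; window check 0.6 ≤ 1.5442 < 1.6 is true → IN Λ
[3] lift (-2,-10): star map gives 2.1421; window check 0.6 ≤ 2.1421 < 1.6 is false → out
[4] lift (18,-12): star map gives 22.9706; window check 0.6 ≤ 22.9706 < 1.6 is false → out
[5] lift (5,10): star map gives 0.8579; window check 0.6 ≤ 0.8579 < 1.6 is true → IN Λ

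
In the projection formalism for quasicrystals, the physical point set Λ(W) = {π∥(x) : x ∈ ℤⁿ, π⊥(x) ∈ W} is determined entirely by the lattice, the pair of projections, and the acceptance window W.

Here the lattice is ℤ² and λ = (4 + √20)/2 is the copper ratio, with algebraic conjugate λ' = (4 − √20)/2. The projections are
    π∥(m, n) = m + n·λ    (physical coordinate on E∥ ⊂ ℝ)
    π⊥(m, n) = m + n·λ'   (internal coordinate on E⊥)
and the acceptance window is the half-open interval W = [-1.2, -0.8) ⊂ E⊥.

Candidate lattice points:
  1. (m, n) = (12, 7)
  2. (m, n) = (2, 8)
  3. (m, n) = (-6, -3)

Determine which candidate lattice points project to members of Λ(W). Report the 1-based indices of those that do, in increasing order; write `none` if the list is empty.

none

Numerically λ ≈ 4.236068 and λ' = −1/λ ≈ -0.236068.
#1 (12,7): internal coord 12 + (7)·λ' = +10.347524; +10.347524 ∉ [-1.2, -0.8) → out
#2 (2,8): internal coord 2 + (8)·λ' = +0.111456; +0.111456 ∉ [-1.2, -0.8) → out
#3 (-6,-3): internal coord -6 + (-3)·λ' = -5.291796; -5.291796 ∉ [-1.2, -0.8) → out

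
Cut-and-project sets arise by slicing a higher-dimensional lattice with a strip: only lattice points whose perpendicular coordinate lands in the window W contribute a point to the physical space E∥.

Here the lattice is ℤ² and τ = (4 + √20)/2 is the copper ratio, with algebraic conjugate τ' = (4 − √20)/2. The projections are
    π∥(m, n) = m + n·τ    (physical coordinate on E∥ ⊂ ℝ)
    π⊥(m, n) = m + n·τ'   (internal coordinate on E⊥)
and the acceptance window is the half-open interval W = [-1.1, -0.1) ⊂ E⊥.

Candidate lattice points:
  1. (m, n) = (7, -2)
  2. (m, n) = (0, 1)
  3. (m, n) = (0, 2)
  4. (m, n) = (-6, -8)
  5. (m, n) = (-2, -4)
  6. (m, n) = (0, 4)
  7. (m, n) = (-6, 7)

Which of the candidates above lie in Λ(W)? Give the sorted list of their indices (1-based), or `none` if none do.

2, 3, 5, 6

Numerically τ ≈ 4.23607 and τ' = −1/τ ≈ -0.23607.
[1] lift (7,-2): star map gives 7.47214; window check -1.1 ≤ 7.47214 < -0.1 is false → out
[2] lift (0,1): star map gives -0.23607; window check -1.1 ≤ -0.23607 < -0.1 is true → IN Λ
[3] lift (0,2): star map gives -0.47214; window check -1.1 ≤ -0.47214 < -0.1 is true → IN Λ
[4] lift (-6,-8): star map gives -4.11146; window check -1.1 ≤ -4.11146 < -0.1 is false → out
[5] lift (-2,-4): star map gives -1.05573; window check -1.1 ≤ -1.05573 < -0.1 is true → IN Λ
[6] lift (0,4): star map gives -0.94427; window check -1.1 ≤ -0.94427 < -0.1 is true → IN Λ
[7] lift (-6,7): star map gives -7.65248; window check -1.1 ≤ -7.65248 < -0.1 is false → out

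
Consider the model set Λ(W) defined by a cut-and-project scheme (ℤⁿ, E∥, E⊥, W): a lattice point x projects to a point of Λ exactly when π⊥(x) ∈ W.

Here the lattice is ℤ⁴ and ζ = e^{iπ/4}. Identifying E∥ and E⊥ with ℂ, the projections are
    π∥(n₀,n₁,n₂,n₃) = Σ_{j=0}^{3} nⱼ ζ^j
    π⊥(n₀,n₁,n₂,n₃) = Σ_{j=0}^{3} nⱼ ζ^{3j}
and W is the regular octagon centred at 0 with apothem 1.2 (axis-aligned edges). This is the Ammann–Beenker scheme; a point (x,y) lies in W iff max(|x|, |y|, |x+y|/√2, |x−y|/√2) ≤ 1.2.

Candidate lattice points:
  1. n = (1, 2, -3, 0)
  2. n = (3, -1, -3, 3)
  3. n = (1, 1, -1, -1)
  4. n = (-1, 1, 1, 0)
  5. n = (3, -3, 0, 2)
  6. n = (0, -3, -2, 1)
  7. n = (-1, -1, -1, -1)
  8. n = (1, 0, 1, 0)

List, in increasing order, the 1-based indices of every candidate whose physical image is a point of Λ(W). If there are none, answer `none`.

3, 7

Internal map: ζ^{3j} for j=0..3 gives (1,0), (−√2/2,√2/2), (0,−1), (√2/2,√2/2).
#1 (1, 2, -3, 0): internal (-0.41421, 4.41421); octagon support 4.41421 vs apothem 1.2 → ∉ W
#2 (3, -1, -3, 3): internal (5.82843, 4.41421); octagon support 7.24264 vs apothem 1.2 → ∉ W
#3 (1, 1, -1, -1): internal (-0.41421, 1.00000); octagon support 1.00000 vs apothem 1.2 → ∈ W
#4 (-1, 1, 1, 0): internal (-1.70711, -0.29289); octagon support 1.70711 vs apothem 1.2 → ∉ W
#5 (3, -3, 0, 2): internal (6.53553, -0.70711); octagon support 6.53553 vs apothem 1.2 → ∉ W
#6 (0, -3, -2, 1): internal (2.82843, 0.58579); octagon support 2.82843 vs apothem 1.2 → ∉ W
#7 (-1, -1, -1, -1): internal (-1.00000, -0.41421); octagon support 1.00000 vs apothem 1.2 → ∈ W
#8 (1, 0, 1, 0): internal (1.00000, -1.00000); octagon support 1.41421 vs apothem 1.2 → ∉ W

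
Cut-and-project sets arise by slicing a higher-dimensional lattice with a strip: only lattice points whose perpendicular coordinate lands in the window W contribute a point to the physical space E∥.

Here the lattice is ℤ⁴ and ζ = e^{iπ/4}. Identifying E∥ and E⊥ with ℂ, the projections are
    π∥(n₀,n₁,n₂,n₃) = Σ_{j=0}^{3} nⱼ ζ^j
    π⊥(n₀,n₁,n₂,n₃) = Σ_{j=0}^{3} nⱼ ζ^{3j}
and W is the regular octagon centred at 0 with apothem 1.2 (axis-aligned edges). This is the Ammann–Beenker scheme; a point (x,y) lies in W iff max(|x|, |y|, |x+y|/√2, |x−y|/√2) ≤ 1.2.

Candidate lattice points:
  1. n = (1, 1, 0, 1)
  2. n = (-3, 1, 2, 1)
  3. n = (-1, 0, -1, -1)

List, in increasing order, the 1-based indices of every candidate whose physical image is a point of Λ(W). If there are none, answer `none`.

none

π⊥(n) = n₀ + n₁ζ³ + n₂ζ⁶ + n₃ζ⁹ where ζ = e^{iπ/4}.
candidate 1: n = (1, 1, 0, 1) → π⊥ ≈ (+1.00000, +1.41421); max(|x|,|y|,|x±y|/√2) = 1.70711 > 1.2 ⇒ ∉ W
candidate 2: n = (-3, 1, 2, 1) → π⊥ ≈ (-3.00000, -0.58579); max(|x|,|y|,|x±y|/√2) = 3.00000 > 1.2 ⇒ ∉ W
candidate 3: n = (-1, 0, -1, -1) → π⊥ ≈ (-1.70711, +0.29289); max(|x|,|y|,|x±y|/√2) = 1.70711 > 1.2 ⇒ ∉ W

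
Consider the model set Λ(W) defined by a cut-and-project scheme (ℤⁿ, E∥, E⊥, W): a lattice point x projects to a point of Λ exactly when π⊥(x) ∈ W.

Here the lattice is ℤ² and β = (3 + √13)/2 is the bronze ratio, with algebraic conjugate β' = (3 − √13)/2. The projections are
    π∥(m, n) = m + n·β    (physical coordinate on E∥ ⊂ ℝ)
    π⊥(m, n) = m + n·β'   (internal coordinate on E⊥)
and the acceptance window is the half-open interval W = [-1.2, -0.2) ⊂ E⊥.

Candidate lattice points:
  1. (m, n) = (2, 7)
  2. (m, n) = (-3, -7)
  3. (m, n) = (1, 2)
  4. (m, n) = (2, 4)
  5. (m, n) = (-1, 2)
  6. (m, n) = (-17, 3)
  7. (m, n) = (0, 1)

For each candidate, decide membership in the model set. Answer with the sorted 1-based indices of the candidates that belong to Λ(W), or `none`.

β' = (3−√13)/2 ≈ -0.302776.
[1] lift (2,7): star map gives -0.119429; window check -1.2 ≤ -0.119429 < -0.2 is false → out
[2] lift (-3,-7): star map gives -0.880571; window check -1.2 ≤ -0.880571 < -0.2 is true → IN Λ
[3] lift (1,2): star map gives 0.394449; window check -1.2 ≤ 0.394449 < -0.2 is false → out
[4] lift (2,4): star map gives 0.788897; window check -1.2 ≤ 0.788897 < -0.2 is false → out
[5] lift (-1,2): star map gives -1.605551; window check -1.2 ≤ -1.605551 < -0.2 is false → out
[6] lift (-17,3): star map gives -17.908327; window check -1.2 ≤ -17.908327 < -0.2 is false → out
[7] lift (0,1): star map gives -0.302776; window check -1.2 ≤ -0.302776 < -0.2 is true → IN Λ

2, 7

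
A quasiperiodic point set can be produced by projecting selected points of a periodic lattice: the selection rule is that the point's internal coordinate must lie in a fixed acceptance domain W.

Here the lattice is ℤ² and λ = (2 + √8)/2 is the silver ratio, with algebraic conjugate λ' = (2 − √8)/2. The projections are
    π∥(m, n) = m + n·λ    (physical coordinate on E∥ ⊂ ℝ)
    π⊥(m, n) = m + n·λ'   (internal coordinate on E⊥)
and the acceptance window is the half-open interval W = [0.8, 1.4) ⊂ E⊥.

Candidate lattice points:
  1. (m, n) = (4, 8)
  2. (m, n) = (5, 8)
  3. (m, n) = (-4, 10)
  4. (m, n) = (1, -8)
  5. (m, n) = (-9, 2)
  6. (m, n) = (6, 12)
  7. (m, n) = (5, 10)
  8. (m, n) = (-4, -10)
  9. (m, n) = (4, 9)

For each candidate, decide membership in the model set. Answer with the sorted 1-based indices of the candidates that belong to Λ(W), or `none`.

6, 7

Numerically λ ≈ 2.414214 and λ' = −1/λ ≈ -0.414214.
[1] lift (4,8): star map gives 0.686292; window check 0.8 ≤ 0.686292 < 1.4 is false → out
[2] lift (5,8): star map gives 1.686292; window check 0.8 ≤ 1.686292 < 1.4 is false → out
[3] lift (-4,10): star map gives -8.142136; window check 0.8 ≤ -8.142136 < 1.4 is false → out
[4] lift (1,-8): star map gives 4.313708; window check 0.8 ≤ 4.313708 < 1.4 is false → out
[5] lift (-9,2): star map gives -9.828427; window check 0.8 ≤ -9.828427 < 1.4 is false → out
[6] lift (6,12): star map gives 1.029437; window check 0.8 ≤ 1.029437 < 1.4 is true → IN Λ
[7] lift (5,10): star map gives 0.857864; window check 0.8 ≤ 0.857864 < 1.4 is true → IN Λ
[8] lift (-4,-10): star map gives 0.142136; window check 0.8 ≤ 0.142136 < 1.4 is false → out
[9] lift (4,9): star map gives 0.272078; window check 0.8 ≤ 0.272078 < 1.4 is false → out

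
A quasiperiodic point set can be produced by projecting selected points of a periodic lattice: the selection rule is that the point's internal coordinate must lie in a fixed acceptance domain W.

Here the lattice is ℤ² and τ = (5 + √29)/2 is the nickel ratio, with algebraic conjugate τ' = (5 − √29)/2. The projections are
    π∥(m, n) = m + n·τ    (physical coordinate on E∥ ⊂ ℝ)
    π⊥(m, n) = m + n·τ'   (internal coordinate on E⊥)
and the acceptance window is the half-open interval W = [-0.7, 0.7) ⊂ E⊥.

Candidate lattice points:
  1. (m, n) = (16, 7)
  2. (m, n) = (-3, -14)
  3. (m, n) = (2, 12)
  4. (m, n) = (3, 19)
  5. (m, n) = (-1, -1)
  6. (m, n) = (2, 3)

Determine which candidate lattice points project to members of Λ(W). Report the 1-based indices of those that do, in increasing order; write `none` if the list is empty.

2, 3, 4

τ' = (5−√29)/2 ≈ -0.19258.
#1 (16,7): internal coord 16 + (7)·τ' = +14.65192; +14.65192 ∉ [-0.7, 0.7) → out
#2 (-3,-14): internal coord -3 + (-14)·τ' = -0.30385; -0.30385 ∈ [-0.7, 0.7) → IN Λ
#3 (2,12): internal coord 2 + (12)·τ' = -0.31099; -0.31099 ∈ [-0.7, 0.7) → IN Λ
#4 (3,19): internal coord 3 + (19)·τ' = -0.65907; -0.65907 ∈ [-0.7, 0.7) → IN Λ
#5 (-1,-1): internal coord -1 + (-1)·τ' = -0.80742; -0.80742 ∉ [-0.7, 0.7) → out
#6 (2,3): internal coord 2 + (3)·τ' = +1.42225; +1.42225 ∉ [-0.7, 0.7) → out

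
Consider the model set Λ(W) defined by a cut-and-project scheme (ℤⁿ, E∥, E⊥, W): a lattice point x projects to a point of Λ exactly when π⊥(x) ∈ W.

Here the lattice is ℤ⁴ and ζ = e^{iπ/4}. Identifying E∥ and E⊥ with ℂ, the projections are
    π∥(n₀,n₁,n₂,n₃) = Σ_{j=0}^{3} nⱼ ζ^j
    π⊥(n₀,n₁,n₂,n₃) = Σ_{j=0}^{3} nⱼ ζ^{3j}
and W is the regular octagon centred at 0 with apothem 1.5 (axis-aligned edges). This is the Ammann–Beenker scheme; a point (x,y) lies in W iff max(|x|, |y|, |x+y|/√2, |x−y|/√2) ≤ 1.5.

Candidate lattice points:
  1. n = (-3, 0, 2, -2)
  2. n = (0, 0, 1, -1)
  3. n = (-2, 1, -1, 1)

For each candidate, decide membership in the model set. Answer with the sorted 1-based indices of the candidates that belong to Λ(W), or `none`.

none

With ζ = e^{iπ/4} the internal vectors are ζ^0,ζ^3,ζ^6,ζ^9.
#1 (-3, 0, 2, -2): internal (-4.4142, -3.4142); octagon support 5.5355 vs apothem 1.5 → ∉ W
#2 (0, 0, 1, -1): internal (-0.7071, -1.7071); octagon support 1.7071 vs apothem 1.5 → ∉ W
#3 (-2, 1, -1, 1): internal (-2.0000, 2.4142); octagon support 3.1213 vs apothem 1.5 → ∉ W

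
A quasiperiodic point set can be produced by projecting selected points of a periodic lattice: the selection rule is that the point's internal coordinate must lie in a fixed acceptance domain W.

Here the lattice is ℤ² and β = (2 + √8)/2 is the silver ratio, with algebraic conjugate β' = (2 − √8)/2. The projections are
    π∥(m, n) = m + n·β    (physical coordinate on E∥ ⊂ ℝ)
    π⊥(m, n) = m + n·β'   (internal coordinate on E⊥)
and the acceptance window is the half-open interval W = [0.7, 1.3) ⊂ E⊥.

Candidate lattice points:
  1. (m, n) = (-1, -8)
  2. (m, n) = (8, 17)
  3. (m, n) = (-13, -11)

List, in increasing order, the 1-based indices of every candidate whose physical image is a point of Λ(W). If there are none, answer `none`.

2

Numerically β ≈ 2.4142 and β' = −1/β ≈ -0.4142.
candidate 1: (m,n)=(-1,-8) → π∥ = -1-8·β ≈ -20.3137, π⊥ = -1-8·β' ≈ 2.3137 ∉ [0.7, 1.3) ⇒ out
candidate 2: (m,n)=(8,17) → π∥ = 8+17·β ≈ 49.0416, π⊥ = 8+17·β' ≈ 0.9584 ∈ [0.7, 1.3) ⇒ IN Λ
candidate 3: (m,n)=(-13,-11) → π∥ = -13-11·β ≈ -39.5563, π⊥ = -13-11·β' ≈ -8.4437 ∉ [0.7, 1.3) ⇒ out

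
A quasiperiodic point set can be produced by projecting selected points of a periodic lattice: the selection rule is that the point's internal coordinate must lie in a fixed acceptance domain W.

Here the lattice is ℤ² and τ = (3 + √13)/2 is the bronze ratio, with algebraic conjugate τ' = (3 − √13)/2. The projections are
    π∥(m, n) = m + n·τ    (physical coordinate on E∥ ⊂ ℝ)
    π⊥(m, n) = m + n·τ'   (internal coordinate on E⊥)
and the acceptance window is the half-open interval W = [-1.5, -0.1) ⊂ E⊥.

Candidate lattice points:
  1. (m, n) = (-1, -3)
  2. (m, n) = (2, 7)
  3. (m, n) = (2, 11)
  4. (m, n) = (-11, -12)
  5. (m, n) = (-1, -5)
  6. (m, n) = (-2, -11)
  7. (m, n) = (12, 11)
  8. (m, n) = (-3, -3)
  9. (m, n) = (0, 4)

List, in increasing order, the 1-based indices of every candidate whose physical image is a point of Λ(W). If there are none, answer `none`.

τ' = (3−√13)/2 ≈ -0.3028.
candidate 1: (m,n)=(-1,-3) → π∥ = -1-3·τ ≈ -10.9083, π⊥ = -1-3·τ' ≈ -0.0917 ∉ [-1.5, -0.1) ⇒ out
candidate 2: (m,n)=(2,7) → π∥ = 2+7·τ ≈ 25.1194, π⊥ = 2+7·τ' ≈ -0.1194 ∈ [-1.5, -0.1) ⇒ IN Λ
candidate 3: (m,n)=(2,11) → π∥ = 2+11·τ ≈ 38.3305, π⊥ = 2+11·τ' ≈ -1.3305 ∈ [-1.5, -0.1) ⇒ IN Λ
candidate 4: (m,n)=(-11,-12) → π∥ = -11-12·τ ≈ -50.6333, π⊥ = -11-12·τ' ≈ -7.3667 ∉ [-1.5, -0.1) ⇒ out
candidate 5: (m,n)=(-1,-5) → π∥ = -1-5·τ ≈ -17.5139, π⊥ = -1-5·τ' ≈ 0.5139 ∉ [-1.5, -0.1) ⇒ out
candidate 6: (m,n)=(-2,-11) → π∥ = -2-11·τ ≈ -38.3305, π⊥ = -2-11·τ' ≈ 1.3305 ∉ [-1.5, -0.1) ⇒ out
candidate 7: (m,n)=(12,11) → π∥ = 12+11·τ ≈ 48.3305, π⊥ = 12+11·τ' ≈ 8.6695 ∉ [-1.5, -0.1) ⇒ out
candidate 8: (m,n)=(-3,-3) → π∥ = -3-3·τ ≈ -12.9083, π⊥ = -3-3·τ' ≈ -2.0917 ∉ [-1.5, -0.1) ⇒ out
candidate 9: (m,n)=(0,4) → π∥ = 0+4·τ ≈ 13.2111, π⊥ = 0+4·τ' ≈ -1.2111 ∈ [-1.5, -0.1) ⇒ IN Λ

2, 3, 9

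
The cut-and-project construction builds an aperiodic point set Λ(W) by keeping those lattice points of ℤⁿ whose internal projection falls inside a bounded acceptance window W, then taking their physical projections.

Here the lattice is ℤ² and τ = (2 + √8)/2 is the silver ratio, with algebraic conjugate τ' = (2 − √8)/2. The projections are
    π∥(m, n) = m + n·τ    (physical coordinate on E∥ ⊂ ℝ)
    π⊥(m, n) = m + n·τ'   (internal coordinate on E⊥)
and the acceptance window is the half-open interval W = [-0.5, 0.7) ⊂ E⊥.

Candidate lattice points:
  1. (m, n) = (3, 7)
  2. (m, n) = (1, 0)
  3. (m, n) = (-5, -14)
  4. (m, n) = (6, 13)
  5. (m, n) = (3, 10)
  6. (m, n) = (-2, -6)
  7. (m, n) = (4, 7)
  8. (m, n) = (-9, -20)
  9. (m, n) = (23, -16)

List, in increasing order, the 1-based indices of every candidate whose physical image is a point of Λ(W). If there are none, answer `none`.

1, 4, 6

τ' = (2−√8)/2 ≈ -0.4142.
candidate 1: (m,n)=(3,7) → π∥ = 3+7·τ ≈ 19.8995, π⊥ = 3+7·τ' ≈ 0.1005 ∈ [-0.5, 0.7) ⇒ IN Λ
candidate 2: (m,n)=(1,0) → π∥ = 1+0·τ ≈ 1.0000, π⊥ = 1+0·τ' ≈ 1.0000 ∉ [-0.5, 0.7) ⇒ out
candidate 3: (m,n)=(-5,-14) → π∥ = -5-14·τ ≈ -38.7990, π⊥ = -5-14·τ' ≈ 0.7990 ∉ [-0.5, 0.7) ⇒ out
candidate 4: (m,n)=(6,13) → π∥ = 6+13·τ ≈ 37.3848, π⊥ = 6+13·τ' ≈ 0.6152 ∈ [-0.5, 0.7) ⇒ IN Λ
candidate 5: (m,n)=(3,10) → π∥ = 3+10·τ ≈ 27.1421, π⊥ = 3+10·τ' ≈ -1.1421 ∉ [-0.5, 0.7) ⇒ out
candidate 6: (m,n)=(-2,-6) → π∥ = -2-6·τ ≈ -16.4853, π⊥ = -2-6·τ' ≈ 0.4853 ∈ [-0.5, 0.7) ⇒ IN Λ
candidate 7: (m,n)=(4,7) → π∥ = 4+7·τ ≈ 20.8995, π⊥ = 4+7·τ' ≈ 1.1005 ∉ [-0.5, 0.7) ⇒ out
candidate 8: (m,n)=(-9,-20) → π∥ = -9-20·τ ≈ -57.2843, π⊥ = -9-20·τ' ≈ -0.7157 ∉ [-0.5, 0.7) ⇒ out
candidate 9: (m,n)=(23,-16) → π∥ = 23-16·τ ≈ -15.6274, π⊥ = 23-16·τ' ≈ 29.6274 ∉ [-0.5, 0.7) ⇒ out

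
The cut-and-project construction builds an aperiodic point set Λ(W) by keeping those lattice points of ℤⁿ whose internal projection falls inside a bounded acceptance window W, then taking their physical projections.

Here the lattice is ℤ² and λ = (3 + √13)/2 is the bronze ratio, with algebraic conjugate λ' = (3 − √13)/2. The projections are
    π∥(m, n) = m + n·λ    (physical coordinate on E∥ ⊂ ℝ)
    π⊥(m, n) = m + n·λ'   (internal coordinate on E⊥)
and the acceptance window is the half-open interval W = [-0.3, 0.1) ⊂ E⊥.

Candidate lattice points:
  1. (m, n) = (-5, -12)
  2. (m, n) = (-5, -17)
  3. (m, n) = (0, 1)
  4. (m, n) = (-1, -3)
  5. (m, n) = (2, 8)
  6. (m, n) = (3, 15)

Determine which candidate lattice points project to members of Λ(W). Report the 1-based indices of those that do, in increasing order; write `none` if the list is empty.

λ' = (3−√13)/2 ≈ -0.302776.
candidate 1: (m,n)=(-5,-12) → π∥ = -5-12·λ ≈ -44.633308, π⊥ = -5-12·λ' ≈ -1.366692 ∉ [-0.3, 0.1) ⇒ out
candidate 2: (m,n)=(-5,-17) → π∥ = -5-17·λ ≈ -61.147186, π⊥ = -5-17·λ' ≈ 0.147186 ∉ [-0.3, 0.1) ⇒ out
candidate 3: (m,n)=(0,1) → π∥ = 0+1·λ ≈ 3.302776, π⊥ = 0+1·λ' ≈ -0.302776 ∉ [-0.3, 0.1) ⇒ out
candidate 4: (m,n)=(-1,-3) → π∥ = -1-3·λ ≈ -10.908327, π⊥ = -1-3·λ' ≈ -0.091673 ∈ [-0.3, 0.1) ⇒ IN Λ
candidate 5: (m,n)=(2,8) → π∥ = 2+8·λ ≈ 28.422205, π⊥ = 2+8·λ' ≈ -0.422205 ∉ [-0.3, 0.1) ⇒ out
candidate 6: (m,n)=(3,15) → π∥ = 3+15·λ ≈ 52.541635, π⊥ = 3+15·λ' ≈ -1.541635 ∉ [-0.3, 0.1) ⇒ out

4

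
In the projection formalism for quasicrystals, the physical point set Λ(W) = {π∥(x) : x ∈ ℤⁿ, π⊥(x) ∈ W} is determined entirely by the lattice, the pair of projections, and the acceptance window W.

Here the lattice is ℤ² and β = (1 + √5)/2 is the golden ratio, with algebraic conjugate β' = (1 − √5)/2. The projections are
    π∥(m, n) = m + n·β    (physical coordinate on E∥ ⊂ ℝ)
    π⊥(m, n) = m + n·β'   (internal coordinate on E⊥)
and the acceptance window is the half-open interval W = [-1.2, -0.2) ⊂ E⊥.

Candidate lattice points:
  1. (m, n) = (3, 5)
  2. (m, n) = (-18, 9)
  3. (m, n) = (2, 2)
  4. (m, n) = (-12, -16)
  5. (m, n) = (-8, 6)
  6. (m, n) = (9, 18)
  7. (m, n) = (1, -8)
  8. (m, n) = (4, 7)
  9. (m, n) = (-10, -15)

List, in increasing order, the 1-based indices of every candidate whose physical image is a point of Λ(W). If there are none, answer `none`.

8, 9

Compute β' = (1−√5)/2 = -0.61803, so π⊥(m,n) = m -0.61803·n.
candidate 1: (m,n)=(3,5) → π∥ = 3+5·β ≈ 11.09017, π⊥ = 3+5·β' ≈ -0.09017 ∉ [-1.2, -0.2) ⇒ out
candidate 2: (m,n)=(-18,9) → π∥ = -18+9·β ≈ -3.43769, π⊥ = -18+9·β' ≈ -23.56231 ∉ [-1.2, -0.2) ⇒ out
candidate 3: (m,n)=(2,2) → π∥ = 2+2·β ≈ 5.23607, π⊥ = 2+2·β' ≈ 0.76393 ∉ [-1.2, -0.2) ⇒ out
candidate 4: (m,n)=(-12,-16) → π∥ = -12-16·β ≈ -37.88854, π⊥ = -12-16·β' ≈ -2.11146 ∉ [-1.2, -0.2) ⇒ out
candidate 5: (m,n)=(-8,6) → π∥ = -8+6·β ≈ 1.70820, π⊥ = -8+6·β' ≈ -11.70820 ∉ [-1.2, -0.2) ⇒ out
candidate 6: (m,n)=(9,18) → π∥ = 9+18·β ≈ 38.12461, π⊥ = 9+18·β' ≈ -2.12461 ∉ [-1.2, -0.2) ⇒ out
candidate 7: (m,n)=(1,-8) → π∥ = 1-8·β ≈ -11.94427, π⊥ = 1-8·β' ≈ 5.94427 ∉ [-1.2, -0.2) ⇒ out
candidate 8: (m,n)=(4,7) → π∥ = 4+7·β ≈ 15.32624, π⊥ = 4+7·β' ≈ -0.32624 ∈ [-1.2, -0.2) ⇒ IN Λ
candidate 9: (m,n)=(-10,-15) → π∥ = -10-15·β ≈ -34.27051, π⊥ = -10-15·β' ≈ -0.72949 ∈ [-1.2, -0.2) ⇒ IN Λ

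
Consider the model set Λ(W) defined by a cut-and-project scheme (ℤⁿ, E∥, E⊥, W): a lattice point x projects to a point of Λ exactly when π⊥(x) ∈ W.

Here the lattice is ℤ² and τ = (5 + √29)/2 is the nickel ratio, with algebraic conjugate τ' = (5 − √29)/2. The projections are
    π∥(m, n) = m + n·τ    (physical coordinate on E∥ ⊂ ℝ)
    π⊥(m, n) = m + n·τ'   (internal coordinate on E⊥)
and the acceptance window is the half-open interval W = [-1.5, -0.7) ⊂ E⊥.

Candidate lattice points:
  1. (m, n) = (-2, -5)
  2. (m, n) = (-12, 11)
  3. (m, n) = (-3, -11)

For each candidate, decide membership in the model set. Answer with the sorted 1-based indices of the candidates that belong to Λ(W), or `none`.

1, 3

Compute τ' = (5−√29)/2 = -0.192582, so π⊥(m,n) = m -0.192582·n.
#1 (-2,-5): internal coord -2 + (-5)·τ' = -1.037088; -1.037088 ∈ [-1.5, -0.7) → IN Λ
#2 (-12,11): internal coord -12 + (11)·τ' = -14.118406; -14.118406 ∉ [-1.5, -0.7) → out
#3 (-3,-11): internal coord -3 + (-11)·τ' = -0.881594; -0.881594 ∈ [-1.5, -0.7) → IN Λ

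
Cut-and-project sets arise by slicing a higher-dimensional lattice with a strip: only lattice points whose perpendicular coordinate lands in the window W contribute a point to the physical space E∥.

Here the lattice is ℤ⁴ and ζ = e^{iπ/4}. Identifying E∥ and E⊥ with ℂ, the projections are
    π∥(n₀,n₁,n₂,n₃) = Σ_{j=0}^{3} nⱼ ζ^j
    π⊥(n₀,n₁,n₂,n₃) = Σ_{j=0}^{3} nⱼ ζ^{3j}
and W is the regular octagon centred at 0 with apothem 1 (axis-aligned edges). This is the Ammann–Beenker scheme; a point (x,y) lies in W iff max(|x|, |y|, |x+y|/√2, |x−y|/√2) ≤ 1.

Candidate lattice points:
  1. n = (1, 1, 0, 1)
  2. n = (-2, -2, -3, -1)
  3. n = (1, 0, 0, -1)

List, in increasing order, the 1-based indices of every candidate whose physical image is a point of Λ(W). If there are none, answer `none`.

Internal map: ζ^{3j} for j=0..3 gives (1,0), (−√2/2,√2/2), (0,−1), (√2/2,√2/2).
#1 (1, 1, 0, 1): internal (1.000000, 1.414214); octagon support 1.707107 vs apothem 1 → ∉ W
#2 (-2, -2, -3, -1): internal (-1.292893, 0.878680); octagon support 1.535534 vs apothem 1 → ∉ W
#3 (1, 0, 0, -1): internal (0.292893, -0.707107); octagon support 0.707107 vs apothem 1 → ∈ W

3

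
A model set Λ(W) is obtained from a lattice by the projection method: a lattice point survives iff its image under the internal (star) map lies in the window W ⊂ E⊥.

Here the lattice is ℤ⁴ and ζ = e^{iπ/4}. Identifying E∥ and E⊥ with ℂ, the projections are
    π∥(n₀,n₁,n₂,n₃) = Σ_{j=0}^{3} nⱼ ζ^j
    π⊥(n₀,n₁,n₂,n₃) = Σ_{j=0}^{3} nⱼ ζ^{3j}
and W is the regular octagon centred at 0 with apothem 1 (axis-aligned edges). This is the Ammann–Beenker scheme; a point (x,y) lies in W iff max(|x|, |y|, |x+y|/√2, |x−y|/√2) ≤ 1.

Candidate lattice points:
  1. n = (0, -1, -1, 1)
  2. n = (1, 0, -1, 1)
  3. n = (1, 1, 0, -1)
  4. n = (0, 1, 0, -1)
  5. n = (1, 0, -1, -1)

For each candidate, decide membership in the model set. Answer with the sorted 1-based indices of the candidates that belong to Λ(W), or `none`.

3, 5

With ζ = e^{iπ/4} the internal vectors are ζ^0,ζ^3,ζ^6,ζ^9.
candidate 1: n = (0, -1, -1, 1) → π⊥ ≈ (+1.414214, +1.000000); max(|x|,|y|,|x±y|/√2) = 1.707107 > 1 ⇒ ∉ W
candidate 2: n = (1, 0, -1, 1) → π⊥ ≈ (+1.707107, +1.707107); max(|x|,|y|,|x±y|/√2) = 2.414214 > 1 ⇒ ∉ W
candidate 3: n = (1, 1, 0, -1) → π⊥ ≈ (-0.414214, +0.000000); max(|x|,|y|,|x±y|/√2) = 0.414214 ≤ 1 ⇒ ∈ W
candidate 4: n = (0, 1, 0, -1) → π⊥ ≈ (-1.414214, +0.000000); max(|x|,|y|,|x±y|/√2) = 1.414214 > 1 ⇒ ∉ W
candidate 5: n = (1, 0, -1, -1) → π⊥ ≈ (+0.292893, +0.292893); max(|x|,|y|,|x±y|/√2) = 0.414214 ≤ 1 ⇒ ∈ W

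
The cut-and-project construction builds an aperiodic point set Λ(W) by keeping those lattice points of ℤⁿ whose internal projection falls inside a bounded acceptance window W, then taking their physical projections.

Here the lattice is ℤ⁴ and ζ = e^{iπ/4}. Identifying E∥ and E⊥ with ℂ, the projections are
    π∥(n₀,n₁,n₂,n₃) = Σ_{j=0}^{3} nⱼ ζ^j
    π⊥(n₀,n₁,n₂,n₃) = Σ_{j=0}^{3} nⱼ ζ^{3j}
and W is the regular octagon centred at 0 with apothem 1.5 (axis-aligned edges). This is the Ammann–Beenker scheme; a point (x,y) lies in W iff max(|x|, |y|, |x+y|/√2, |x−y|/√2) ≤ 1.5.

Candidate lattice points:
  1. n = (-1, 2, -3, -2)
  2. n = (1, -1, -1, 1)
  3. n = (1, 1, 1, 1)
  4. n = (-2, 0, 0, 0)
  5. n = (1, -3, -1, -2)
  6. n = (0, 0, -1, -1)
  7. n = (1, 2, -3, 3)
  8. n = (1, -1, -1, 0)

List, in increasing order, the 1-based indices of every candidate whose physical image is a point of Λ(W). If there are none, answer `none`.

π⊥(n) = n₀ + n₁ζ³ + n₂ζ⁶ + n₃ζ⁹ where ζ = e^{iπ/4}.
candidate 1: n = (-1, 2, -3, -2) → π⊥ ≈ (-3.828427, +3.000000); max(|x|,|y|,|x±y|/√2) = 4.828427 > 1.5 ⇒ ∉ W
candidate 2: n = (1, -1, -1, 1) → π⊥ ≈ (+2.414214, +1.000000); max(|x|,|y|,|x±y|/√2) = 2.414214 > 1.5 ⇒ ∉ W
candidate 3: n = (1, 1, 1, 1) → π⊥ ≈ (+1.000000, +0.414214); max(|x|,|y|,|x±y|/√2) = 1.000000 ≤ 1.5 ⇒ ∈ W
candidate 4: n = (-2, 0, 0, 0) → π⊥ ≈ (-2.000000, +0.000000); max(|x|,|y|,|x±y|/√2) = 2.000000 > 1.5 ⇒ ∉ W
candidate 5: n = (1, -3, -1, -2) → π⊥ ≈ (+1.707107, -2.535534); max(|x|,|y|,|x±y|/√2) = 3.000000 > 1.5 ⇒ ∉ W
candidate 6: n = (0, 0, -1, -1) → π⊥ ≈ (-0.707107, +0.292893); max(|x|,|y|,|x±y|/√2) = 0.707107 ≤ 1.5 ⇒ ∈ W
candidate 7: n = (1, 2, -3, 3) → π⊥ ≈ (+1.707107, +6.535534); max(|x|,|y|,|x±y|/√2) = 6.535534 > 1.5 ⇒ ∉ W
candidate 8: n = (1, -1, -1, 0) → π⊥ ≈ (+1.707107, +0.292893); max(|x|,|y|,|x±y|/√2) = 1.707107 > 1.5 ⇒ ∉ W

3, 6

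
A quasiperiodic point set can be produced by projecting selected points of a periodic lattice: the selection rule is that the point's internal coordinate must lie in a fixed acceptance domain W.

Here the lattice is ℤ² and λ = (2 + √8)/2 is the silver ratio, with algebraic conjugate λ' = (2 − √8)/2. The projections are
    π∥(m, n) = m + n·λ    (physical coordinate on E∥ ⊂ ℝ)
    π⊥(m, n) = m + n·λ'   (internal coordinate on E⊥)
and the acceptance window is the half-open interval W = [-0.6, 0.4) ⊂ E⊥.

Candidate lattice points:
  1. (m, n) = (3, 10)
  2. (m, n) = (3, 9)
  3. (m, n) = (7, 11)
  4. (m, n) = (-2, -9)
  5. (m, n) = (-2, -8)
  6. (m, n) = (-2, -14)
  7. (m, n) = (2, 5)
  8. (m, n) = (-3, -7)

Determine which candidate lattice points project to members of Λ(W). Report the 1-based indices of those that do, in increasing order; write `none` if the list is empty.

7, 8

λ' = (2−√8)/2 ≈ -0.4142.
#1 (3,10): internal coord 3 + (10)·λ' = -1.1421; -1.1421 ∉ [-0.6, 0.4) → out
#2 (3,9): internal coord 3 + (9)·λ' = -0.7279; -0.7279 ∉ [-0.6, 0.4) → out
#3 (7,11): internal coord 7 + (11)·λ' = +2.4437; +2.4437 ∉ [-0.6, 0.4) → out
#4 (-2,-9): internal coord -2 + (-9)·λ' = +1.7279; +1.7279 ∉ [-0.6, 0.4) → out
#5 (-2,-8): internal coord -2 + (-8)·λ' = +1.3137; +1.3137 ∉ [-0.6, 0.4) → out
#6 (-2,-14): internal coord -2 + (-14)·λ' = +3.7990; +3.7990 ∉ [-0.6, 0.4) → out
#7 (2,5): internal coord 2 + (5)·λ' = -0.0711; -0.0711 ∈ [-0.6, 0.4) → IN Λ
#8 (-3,-7): internal coord -3 + (-7)·λ' = -0.1005; -0.1005 ∈ [-0.6, 0.4) → IN Λ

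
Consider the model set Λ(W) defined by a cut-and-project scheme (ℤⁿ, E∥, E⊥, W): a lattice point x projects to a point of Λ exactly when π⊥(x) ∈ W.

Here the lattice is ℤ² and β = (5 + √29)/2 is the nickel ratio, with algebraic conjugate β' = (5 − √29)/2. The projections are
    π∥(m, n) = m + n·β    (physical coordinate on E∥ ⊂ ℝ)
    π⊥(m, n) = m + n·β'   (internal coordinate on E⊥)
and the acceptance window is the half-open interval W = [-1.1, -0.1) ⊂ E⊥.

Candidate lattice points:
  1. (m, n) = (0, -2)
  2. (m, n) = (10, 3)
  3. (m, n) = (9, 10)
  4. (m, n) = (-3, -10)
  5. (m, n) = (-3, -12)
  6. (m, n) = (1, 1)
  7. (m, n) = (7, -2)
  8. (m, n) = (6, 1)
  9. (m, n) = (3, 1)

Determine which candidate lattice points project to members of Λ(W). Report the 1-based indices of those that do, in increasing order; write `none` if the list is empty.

4, 5

Numerically β ≈ 5.19258 and β' = −1/β ≈ -0.19258.
candidate 1: (m,n)=(0,-2) → π∥ = 0-2·β ≈ -10.38516, π⊥ = 0-2·β' ≈ 0.38516 ∉ [-1.1, -0.1) ⇒ out
candidate 2: (m,n)=(10,3) → π∥ = 10+3·β ≈ 25.57775, π⊥ = 10+3·β' ≈ 9.42225 ∉ [-1.1, -0.1) ⇒ out
candidate 3: (m,n)=(9,10) → π∥ = 9+10·β ≈ 60.92582, π⊥ = 9+10·β' ≈ 7.07418 ∉ [-1.1, -0.1) ⇒ out
candidate 4: (m,n)=(-3,-10) → π∥ = -3-10·β ≈ -54.92582, π⊥ = -3-10·β' ≈ -1.07418 ∈ [-1.1, -0.1) ⇒ IN Λ
candidate 5: (m,n)=(-3,-12) → π∥ = -3-12·β ≈ -65.31099, π⊥ = -3-12·β' ≈ -0.68901 ∈ [-1.1, -0.1) ⇒ IN Λ
candidate 6: (m,n)=(1,1) → π∥ = 1+1·β ≈ 6.19258, π⊥ = 1+1·β' ≈ 0.80742 ∉ [-1.1, -0.1) ⇒ out
candidate 7: (m,n)=(7,-2) → π∥ = 7-2·β ≈ -3.38516, π⊥ = 7-2·β' ≈ 7.38516 ∉ [-1.1, -0.1) ⇒ out
candidate 8: (m,n)=(6,1) → π∥ = 6+1·β ≈ 11.19258, π⊥ = 6+1·β' ≈ 5.80742 ∉ [-1.1, -0.1) ⇒ out
candidate 9: (m,n)=(3,1) → π∥ = 3+1·β ≈ 8.19258, π⊥ = 3+1·β' ≈ 2.80742 ∉ [-1.1, -0.1) ⇒ out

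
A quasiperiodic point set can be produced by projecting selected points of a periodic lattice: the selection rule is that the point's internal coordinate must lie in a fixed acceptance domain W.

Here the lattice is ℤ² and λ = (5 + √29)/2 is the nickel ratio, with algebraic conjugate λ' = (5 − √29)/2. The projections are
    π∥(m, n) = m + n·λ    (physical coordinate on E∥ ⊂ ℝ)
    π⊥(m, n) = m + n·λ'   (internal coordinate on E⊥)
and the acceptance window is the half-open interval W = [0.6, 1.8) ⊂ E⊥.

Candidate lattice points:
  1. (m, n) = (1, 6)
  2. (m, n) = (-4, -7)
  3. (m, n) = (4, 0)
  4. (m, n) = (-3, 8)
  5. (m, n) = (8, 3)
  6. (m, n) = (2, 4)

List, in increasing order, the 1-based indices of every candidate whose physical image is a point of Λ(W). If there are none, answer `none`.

Compute λ' = (5−√29)/2 = -0.192582, so π⊥(m,n) = m -0.192582·n.
#1 (1,6): internal coord 1 + (6)·λ' = -0.155494; -0.155494 ∉ [0.6, 1.8) → out
#2 (-4,-7): internal coord -4 + (-7)·λ' = -2.651923; -2.651923 ∉ [0.6, 1.8) → out
#3 (4,0): internal coord 4 + (0)·λ' = +4.000000; +4.000000 ∉ [0.6, 1.8) → out
#4 (-3,8): internal coord -3 + (8)·λ' = -4.540659; -4.540659 ∉ [0.6, 1.8) → out
#5 (8,3): internal coord 8 + (3)·λ' = +7.422253; +7.422253 ∉ [0.6, 1.8) → out
#6 (2,4): internal coord 2 + (4)·λ' = +1.229670; +1.229670 ∈ [0.6, 1.8) → IN Λ

6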